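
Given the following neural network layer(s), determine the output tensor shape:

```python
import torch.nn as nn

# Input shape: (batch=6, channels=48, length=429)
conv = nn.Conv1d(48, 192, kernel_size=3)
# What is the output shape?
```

Input: (6, 48, 429) -> Output: (6, 192, 427)

Answer: (6, 192, 427)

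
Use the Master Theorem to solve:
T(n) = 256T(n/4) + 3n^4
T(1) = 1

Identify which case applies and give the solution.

a=256, b=4, f(n)=3n^4. log_4(256) = 4. Since c=4 = 4, Case 2 applies: T(n) = Θ(n^log_b(a) · log n) = O(n^4 log n).

Answer: O(n^4 log n) - Case 2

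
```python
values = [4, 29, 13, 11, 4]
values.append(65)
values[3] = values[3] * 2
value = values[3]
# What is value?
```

Trace:
`values = [4, 29, 13, 11, 4]` → values = [4, 29, 13, 11, 4]
`values.append(65)` → values = [4, 29, 13, 11, 4, 65]
`values[3] = values[3] * 2` → values = [4, 29, 13, 22, 4, 65]
`value = values[3]` → value = 22
So value = 22

Answer: 22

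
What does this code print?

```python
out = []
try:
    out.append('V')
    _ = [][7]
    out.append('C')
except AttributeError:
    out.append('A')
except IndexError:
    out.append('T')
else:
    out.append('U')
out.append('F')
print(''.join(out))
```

Execution trace: 'V' (try body) → 'T' (except IndexError) → 'F' (after the try/except). Output: VTF

Answer: VTF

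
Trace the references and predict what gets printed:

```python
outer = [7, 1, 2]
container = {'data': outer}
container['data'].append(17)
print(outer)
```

Key concept: dict holds reference to list.
Step by step:
`outer = [7, 1, 2]` → outer = [7, 1, 2]
`container = {'data': outer}` → container = {'data': [7, 1, 2]}
`container['data'].append(17)` → outer = [7, 1, 2, 17]; container = {'data': [7, 1, 2, 17]}
`print(outer)` → prints [7, 1, 2, 17]

Answer: [7, 1, 2, 17]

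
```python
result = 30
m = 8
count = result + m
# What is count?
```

Trace:
`result = 30` → result = 30
`m = 8` → m = 8
`count = result + m` → count = 38
So count = 38

Answer: 38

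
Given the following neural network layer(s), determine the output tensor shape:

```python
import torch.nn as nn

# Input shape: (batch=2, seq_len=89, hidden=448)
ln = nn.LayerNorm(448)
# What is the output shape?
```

Input: (2, 89, 448) -> Output: (2, 89, 448)

Answer: (2, 89, 448)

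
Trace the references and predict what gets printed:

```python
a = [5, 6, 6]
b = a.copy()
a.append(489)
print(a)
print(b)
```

Key concept: list.copy() creates independent copy.
Step by step:
`a = [5, 6, 6]` → a = [5, 6, 6]
`b = a.copy()` → b = [5, 6, 6]
`a.append(489)` → a = [5, 6, 6, 489]
`print(a)` → prints [5, 6, 6, 489]
`print(b)` → prints [5, 6, 6]

Answer:
[5, 6, 6, 489]
[5, 6, 6]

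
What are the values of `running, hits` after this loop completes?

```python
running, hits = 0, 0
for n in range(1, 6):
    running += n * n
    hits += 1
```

Sum of squares and count
`running, hits` takes the values: (0, 0) → (1, 0) → (1, 1) → (5, 1) → (5, 2) → (14, 2) → (14, 3) → (30, 3) → (30, 4) → (55, 4) → (55, 5)

Answer: 55, 5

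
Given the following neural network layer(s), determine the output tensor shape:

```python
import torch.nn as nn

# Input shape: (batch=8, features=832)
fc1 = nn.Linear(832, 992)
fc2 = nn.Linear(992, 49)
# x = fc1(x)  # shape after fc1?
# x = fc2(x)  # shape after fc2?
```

Input: (8, 832) -> after fc1: (8, 992) -> Output: (8, 49)

Answer: (8, 49)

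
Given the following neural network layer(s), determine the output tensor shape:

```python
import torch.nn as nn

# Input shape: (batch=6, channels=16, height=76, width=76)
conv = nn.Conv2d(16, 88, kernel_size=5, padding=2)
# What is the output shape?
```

Input: (6, 16, 76, 76) -> Output: (6, 88, 76, 76)

Answer: (6, 88, 76, 76)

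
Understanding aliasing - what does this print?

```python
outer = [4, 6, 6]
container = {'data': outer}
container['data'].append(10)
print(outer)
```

Key concept: dict holds reference to list.
Step by step:
`outer = [4, 6, 6]` → outer = [4, 6, 6]
`container = {'data': outer}` → container = {'data': [4, 6, 6]}
`container['data'].append(10)` → outer = [4, 6, 6, 10]; container = {'data': [4, 6, 6, 10]}
`print(outer)` → prints [4, 6, 6, 10]

Answer: [4, 6, 6, 10]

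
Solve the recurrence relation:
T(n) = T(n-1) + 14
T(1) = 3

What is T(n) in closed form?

Unrolling: T(n) = T(1) + 14·(n-1) = 3 + 14(n-1) = 14n - 11.

Answer: T(n) = 14n - 11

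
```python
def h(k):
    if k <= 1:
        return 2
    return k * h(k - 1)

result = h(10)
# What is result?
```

h(10) = 10 * 9 * 8 * 7 * 6 * 5 * 4 * 3 * 2 * 2 = 7257600

Answer: 7257600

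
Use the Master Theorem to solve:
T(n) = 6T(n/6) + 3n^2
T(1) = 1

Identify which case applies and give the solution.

a=6, b=6, f(n)=3n^2. log_6(6) = 1. Since c=2 > 1 and the regularity condition holds (6(n/6)^2 = (6/6^2)n^2 with 6/6^2 < 1), Case 3 applies: T(n) = Θ(f(n)) = O(n^2).

Answer: O(n^2) - Case 3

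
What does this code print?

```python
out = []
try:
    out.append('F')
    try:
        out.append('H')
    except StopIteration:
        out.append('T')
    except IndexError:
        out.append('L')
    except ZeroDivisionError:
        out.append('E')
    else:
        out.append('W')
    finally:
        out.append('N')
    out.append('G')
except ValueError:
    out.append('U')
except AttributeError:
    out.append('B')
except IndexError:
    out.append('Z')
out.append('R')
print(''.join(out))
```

Execution trace: 'F' (try body) → 'H' (inner try body, no exception) → 'W' (inner else) → 'N' (inner finally) → 'G' (try body, no exception) → 'R' (after the try/except). Output: FHWNGR

Answer: FHWNGR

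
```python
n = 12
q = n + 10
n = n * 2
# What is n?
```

Trace:
`n = 12` → n = 12
`q = n + 10` → q = 22
`n = n * 2` → n = 24
So n = 24

Answer: 24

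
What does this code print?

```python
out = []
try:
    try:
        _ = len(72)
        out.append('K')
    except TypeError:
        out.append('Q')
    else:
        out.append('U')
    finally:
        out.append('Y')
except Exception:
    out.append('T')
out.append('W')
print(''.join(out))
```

Execution trace: 'Q' (inner except TypeError) → 'Y' (inner finally) → 'W' (after the try/except). Output: QYW

Answer: QYW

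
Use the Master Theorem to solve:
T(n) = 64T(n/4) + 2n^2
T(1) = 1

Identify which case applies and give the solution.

a=64, b=4, f(n)=2n^2. log_4(64) = 3. Since c=2 < 3, Case 1 applies: T(n) = Θ(n^log_b(a)) = O(n^3).

Answer: O(n^3) - Case 1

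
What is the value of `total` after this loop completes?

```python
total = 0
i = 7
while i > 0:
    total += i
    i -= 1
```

Sum 7 down to 1
`total` takes the values: 0 → 7 → 13 → 18 → 22 → 25 → 27 → 28

Answer: 28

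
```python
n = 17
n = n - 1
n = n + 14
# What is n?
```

Trace:
`n = 17` → n = 17
`n = n - 1` → n = 16
`n = n + 14` → n = 30
So n = 30

Answer: 30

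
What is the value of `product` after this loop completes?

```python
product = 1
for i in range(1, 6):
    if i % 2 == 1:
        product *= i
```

Product of odd numbers 1 to 5
`product` takes the values: 1 → 3 → 15

Answer: 15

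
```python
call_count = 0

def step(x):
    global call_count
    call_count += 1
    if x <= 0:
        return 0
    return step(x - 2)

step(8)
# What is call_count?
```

Linear recursion stepping by 2: 5 calls from x=8 down to ≤0.

Answer: 5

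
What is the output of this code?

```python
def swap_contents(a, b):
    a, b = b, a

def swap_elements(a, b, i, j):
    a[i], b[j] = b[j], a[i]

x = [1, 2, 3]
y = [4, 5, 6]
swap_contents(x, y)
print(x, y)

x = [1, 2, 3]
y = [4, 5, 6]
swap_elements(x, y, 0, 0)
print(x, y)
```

Key concept: parameter rebinding vs mutation.
Step by step:
`x = [1, 2, 3]` → x = [1, 2, 3]
`y = [4, 5, 6]` → y = [4, 5, 6]
`swap_contents(x, y)` → no visible change to tracked variables
`print(x, y)` → prints [1, 2, 3] [4, 5, 6]
`x = [1, 2, 3]` → x = [1, 2, 3]
`y = [4, 5, 6]` → y = [4, 5, 6]
`swap_elements(x, y, 0, 0)` → x = [4, 2, 3]; y = [1, 5, 6]
`print(x, y)` → prints [4, 2, 3] [1, 5, 6]

Answer:
[1, 2, 3] [4, 5, 6]
[4, 2, 3] [1, 5, 6]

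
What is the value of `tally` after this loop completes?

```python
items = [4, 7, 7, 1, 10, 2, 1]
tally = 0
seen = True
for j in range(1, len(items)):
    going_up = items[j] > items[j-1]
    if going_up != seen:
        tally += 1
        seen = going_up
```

Count direction changes in [4, 7, 7, 1, 10, 2, 1]
`tally` takes the values: 0 → 1 → 2 → 3

Answer: 3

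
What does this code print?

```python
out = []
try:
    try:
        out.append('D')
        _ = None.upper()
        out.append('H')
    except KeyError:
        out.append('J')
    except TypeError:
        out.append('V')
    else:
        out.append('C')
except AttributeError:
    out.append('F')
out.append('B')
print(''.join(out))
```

Execution trace: 'D' (try body) → 'F' (outer except AttributeError) → 'B' (after the try/except). Output: DFB

Answer: DFB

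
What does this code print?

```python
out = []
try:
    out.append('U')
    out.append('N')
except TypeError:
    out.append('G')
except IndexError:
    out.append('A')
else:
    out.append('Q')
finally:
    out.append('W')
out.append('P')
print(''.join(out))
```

Execution trace: 'U' (try body) → 'N' (try body, no exception) → 'Q' (else) → 'W' (finally) → 'P' (after the try/except). Output: UNQWP

Answer: UNQWP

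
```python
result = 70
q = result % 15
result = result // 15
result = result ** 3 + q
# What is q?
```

Trace:
`result = 70` → result = 70
`q = result % 15` → q = 10
`result = result // 15` → result = 4
`result = result ** 3 + q` → result = 74
So q = 10

Answer: 10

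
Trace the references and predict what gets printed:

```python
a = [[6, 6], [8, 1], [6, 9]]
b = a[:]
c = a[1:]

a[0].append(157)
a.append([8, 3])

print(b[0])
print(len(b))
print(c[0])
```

Key concept: slice with nested mutation.
Step by step:
`a = [[6, 6], [8, 1], [6, 9]]` → a = [[6, 6], [8, 1], [6, 9]]
`b = a[:]` → b = [[6, 6], [8, 1], [6, 9]]
`c = a[1:]` → c = [[8, 1], [6, 9]]
`a[0].append(157)` → a = [[6, 6, 157], [8, 1], [6, 9]]; b = [[6, 6, 157], [8, 1], [6, 9]]
`a.append([8, 3])` → a = [[6, 6, 157], [8, 1], [6, 9], [8, 3]]
`print(b[0])` → prints [6, 6, 157]
`print(len(b))` → prints 3
`print(c[0])` → prints [8, 1]

Answer:
[6, 6, 157]
3
[8, 1]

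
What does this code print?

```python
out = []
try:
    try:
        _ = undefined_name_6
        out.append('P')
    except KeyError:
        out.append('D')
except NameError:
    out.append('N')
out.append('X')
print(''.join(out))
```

Execution trace: 'N' (outer except NameError) → 'X' (after the try/except). Output: NX

Answer: NX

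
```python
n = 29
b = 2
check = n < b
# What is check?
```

Trace:
`n = 29` → n = 29
`b = 2` → b = 2
`check = n < b` → check = False
So check = False

Answer: False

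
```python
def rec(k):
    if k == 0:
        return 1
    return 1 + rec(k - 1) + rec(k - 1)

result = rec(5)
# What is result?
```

rec(k) = 1 + 2·rec(k-1), rec(0)=1. Closed form: (1+1)·2^5 - 1 = 63.

Answer: 63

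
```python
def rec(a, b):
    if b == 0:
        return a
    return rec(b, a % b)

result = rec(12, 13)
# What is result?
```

rec(12, 13) -> rec(13, 12) -> rec(12, 1) -> rec(1, 0) -> 1

Answer: 1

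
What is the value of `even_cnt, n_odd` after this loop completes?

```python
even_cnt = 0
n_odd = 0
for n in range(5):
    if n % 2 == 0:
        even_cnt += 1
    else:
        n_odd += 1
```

Count evens and odds in range(5)
`even_cnt, n_odd` takes the values: (0, 0) → (1, 0) → (1, 1) → (2, 1) → (2, 2) → (3, 2)

Answer: 3, 2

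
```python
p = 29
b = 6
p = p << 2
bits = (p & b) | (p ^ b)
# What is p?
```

Trace:
`p = 29` → p = 29
`b = 6` → b = 6
`p = p << 2` → p = 116
`bits = (p & b) | (p ^ b)` → bits = 118
So p = 116

Answer: 116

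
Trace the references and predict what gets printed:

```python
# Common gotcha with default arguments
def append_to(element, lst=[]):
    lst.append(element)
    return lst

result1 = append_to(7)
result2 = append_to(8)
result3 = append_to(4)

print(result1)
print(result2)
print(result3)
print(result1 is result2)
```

Key concept: mutable default argument gotcha.
Step by step:
`result1 = append_to(7)` → result1 = [7]
`result2 = append_to(8)` → result1 = [7, 8] (same object as result2); result2 = [7, 8] (same object as result1)
`result3 = append_to(4)` → result1 = [7, 8, 4] (same object as result2, result3); result2 = [7, 8, 4] (same object as result1, result3); result3 = [7, 8, 4] (same object as result1, result2)
`print(result1)` → prints [7, 8, 4]
`print(result2)` → prints [7, 8, 4]
`print(result3)` → prints [7, 8, 4]
`print(result1 is result2)` → prints True

Answer:
[7, 8, 4]
[7, 8, 4]
[7, 8, 4]
True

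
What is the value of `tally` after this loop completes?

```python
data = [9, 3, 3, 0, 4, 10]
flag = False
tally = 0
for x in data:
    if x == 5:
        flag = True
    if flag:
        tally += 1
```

Count elements after first 5 in [9, 3, 3, 0, 4, 10]
`tally` takes the values: 0

Answer: 0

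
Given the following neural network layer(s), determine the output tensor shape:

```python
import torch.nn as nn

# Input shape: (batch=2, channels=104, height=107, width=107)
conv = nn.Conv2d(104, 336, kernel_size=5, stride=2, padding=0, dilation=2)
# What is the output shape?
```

Input: (2, 104, 107, 107) -> Output: (2, 336, 50, 50)

Answer: (2, 336, 50, 50)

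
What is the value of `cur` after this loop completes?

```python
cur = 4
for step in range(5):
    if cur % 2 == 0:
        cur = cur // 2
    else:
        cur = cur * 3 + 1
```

Collatz-style transformation from 4
`cur` takes the values: 4 → 2 → 1 → 4 → 2 → 1

Answer: 1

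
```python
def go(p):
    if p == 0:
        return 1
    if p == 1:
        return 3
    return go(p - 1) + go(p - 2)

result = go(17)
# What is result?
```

Build up from base cases: go(0)=1, go(1)=3, go(2)=4, go(3)=7, go(4)=11, go(5)=18, go(6)=29, ..., go(17)=5778

Answer: 5778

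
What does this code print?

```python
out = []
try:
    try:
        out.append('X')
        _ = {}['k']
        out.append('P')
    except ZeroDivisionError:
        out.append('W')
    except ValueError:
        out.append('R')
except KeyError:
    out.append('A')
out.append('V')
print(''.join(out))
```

Execution trace: 'X' (inner try body) → 'A' (outer except KeyError) → 'V' (after the try/except). Output: XAV

Answer: XAV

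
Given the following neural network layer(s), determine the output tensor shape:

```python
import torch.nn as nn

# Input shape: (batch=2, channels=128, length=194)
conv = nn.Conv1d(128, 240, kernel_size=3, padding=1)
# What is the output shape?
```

Input: (2, 128, 194) -> Output: (2, 240, 194)

Answer: (2, 240, 194)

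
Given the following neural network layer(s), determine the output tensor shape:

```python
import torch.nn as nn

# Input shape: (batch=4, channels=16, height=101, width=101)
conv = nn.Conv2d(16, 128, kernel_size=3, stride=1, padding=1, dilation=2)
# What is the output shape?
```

Input: (4, 16, 101, 101) -> Output: (4, 128, 99, 99)

Answer: (4, 128, 99, 99)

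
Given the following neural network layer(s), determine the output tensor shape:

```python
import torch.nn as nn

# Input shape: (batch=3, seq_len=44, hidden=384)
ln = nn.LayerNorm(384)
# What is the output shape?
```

Input: (3, 44, 384) -> Output: (3, 44, 384)

Answer: (3, 44, 384)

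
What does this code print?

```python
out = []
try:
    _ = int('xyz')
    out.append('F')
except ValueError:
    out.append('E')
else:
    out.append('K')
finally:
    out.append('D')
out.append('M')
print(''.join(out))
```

Execution trace: 'E' (except ValueError) → 'D' (finally) → 'M' (after the try/except). Output: EDM

Answer: EDM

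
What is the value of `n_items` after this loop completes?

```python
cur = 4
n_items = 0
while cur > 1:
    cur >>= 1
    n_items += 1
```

Count right shifts until 1
`n_items` takes the values: 0 → 1 → 2

Answer: 2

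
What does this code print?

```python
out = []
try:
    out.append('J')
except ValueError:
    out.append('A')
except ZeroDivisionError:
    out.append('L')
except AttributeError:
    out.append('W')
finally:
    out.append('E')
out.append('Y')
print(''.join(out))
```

Execution trace: 'J' (try body, no exception) → 'E' (finally) → 'Y' (after the try/except). Output: JEY

Answer: JEY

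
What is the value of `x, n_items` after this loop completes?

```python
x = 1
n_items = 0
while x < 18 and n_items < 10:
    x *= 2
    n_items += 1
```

Double until >= 18 or 10 iterations
`x, n_items` takes the values: (1, 0) → (2, 0) → (2, 1) → (4, 1) → (4, 2) → (8, 2) → (8, 3) → (16, 3) → (16, 4) → (32, 4) → (32, 5)

Answer: 32, 5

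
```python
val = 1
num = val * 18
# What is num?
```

Trace:
`val = 1` → val = 1
`num = val * 18` → num = 18
So num = 18

Answer: 18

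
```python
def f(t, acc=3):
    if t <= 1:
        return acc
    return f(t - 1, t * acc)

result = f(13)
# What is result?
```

Accumulator trace (n, acc): (13, 3) -> (12, 39) -> (11, 468) -> (10, 5148) -> (9, 51480) -> (8, 463320) -> (7, 3706560) -> (6, 25945920) -> (5, 155675520) -> (4, 778377600) -> (3, 3113510400) -> (2, 9340531200) -> (1, 18681062400) -> return 18681062400

Answer: 18681062400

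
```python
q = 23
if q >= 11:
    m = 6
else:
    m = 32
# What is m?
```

Trace:
`q = 23` → q = 23
`if q >= 11: ...` → q >= 11 is True → m = 6
So m = 6

Answer: 6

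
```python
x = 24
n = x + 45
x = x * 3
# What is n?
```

Trace:
`x = 24` → x = 24
`n = x + 45` → n = 69
`x = x * 3` → x = 72
So n = 69

Answer: 69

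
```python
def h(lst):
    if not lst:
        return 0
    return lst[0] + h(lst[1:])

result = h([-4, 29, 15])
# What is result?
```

(-4) + 29 + 15 + 0 = 40

Answer: 40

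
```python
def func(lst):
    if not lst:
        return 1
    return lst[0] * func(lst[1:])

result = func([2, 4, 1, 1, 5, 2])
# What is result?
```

Product over [2, 4, 1, 1, 5, 2] = 2 * 4 * 1 * 1 * 5 * 2 = 80

Answer: 80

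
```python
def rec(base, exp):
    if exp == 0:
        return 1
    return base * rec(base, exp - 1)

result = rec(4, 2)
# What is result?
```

rec(4, 2) = 4 * 4 = 16

Answer: 16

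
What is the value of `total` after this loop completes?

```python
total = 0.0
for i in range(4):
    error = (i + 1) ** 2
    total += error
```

Sum of squared losses 1² + 2² + ... + 4²
`total` takes the values: 0.0 → 1.0 → 5.0 → 14.0 → 30.0

Answer: 30.0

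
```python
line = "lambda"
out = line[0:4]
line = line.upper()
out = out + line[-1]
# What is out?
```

Trace:
`line = "lambda"` → line = 'lambda'
`out = line[0:4]` → out = 'lamb'
`line = line.upper()` → line = 'LAMBDA'
`out = out + line[-1]` → out = 'lambA'
So out = 'lambA'

Answer: 'lambA'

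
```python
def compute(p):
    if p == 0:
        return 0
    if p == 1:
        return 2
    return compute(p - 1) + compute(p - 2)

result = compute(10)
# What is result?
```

Build up from base cases: compute(0)=0, compute(1)=2, compute(2)=2, compute(3)=4, compute(4)=6, compute(5)=10, compute(6)=16, ..., compute(10)=110

Answer: 110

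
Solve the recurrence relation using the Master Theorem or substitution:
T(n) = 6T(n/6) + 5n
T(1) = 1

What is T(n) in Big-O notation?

By Master Theorem: a=6, b=6, f(n)=5n. Since log_6(6) = 1 and f(n) = Θ(n^1), Case 2 applies. T(n) = O(n log n).

Answer: O(n log n)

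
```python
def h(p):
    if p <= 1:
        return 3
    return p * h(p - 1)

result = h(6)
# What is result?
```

h(6) = 6 * 5 * 4 * 3 * 2 * 3 = 2160

Answer: 2160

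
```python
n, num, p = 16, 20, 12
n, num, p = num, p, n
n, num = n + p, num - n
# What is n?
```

Trace:
`n, num, p = 16, 20, 12` → n = 16; num = 20; p = 12
`n, num, p = num, p, n` → n = 20; num = 12; p = 16
`n, num = n + p, num - n` → n = 36; num = -8
So n = 36

Answer: 36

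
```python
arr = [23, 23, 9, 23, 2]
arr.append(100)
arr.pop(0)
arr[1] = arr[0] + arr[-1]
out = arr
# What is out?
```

Trace:
`arr = [23, 23, 9, 23, 2]` → arr = [23, 23, 9, 23, 2]
`arr.append(100)` → arr = [23, 23, 9, 23, 2, 100]
`arr.pop(0)` → arr = [23, 9, 23, 2, 100]
`arr[1] = arr[0] + arr[-1]` → arr = [23, 123, 23, 2, 100]
`out = arr` → out = [23, 123, 23, 2, 100]
So out = [23, 123, 23, 2, 100]

Answer: [23, 123, 23, 2, 100]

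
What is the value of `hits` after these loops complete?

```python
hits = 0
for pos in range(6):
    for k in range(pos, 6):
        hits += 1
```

Upper triangle: 6 + 5 + ... + 1
`hits` takes the values: 0 → 1 → 2 → 3 → 4 → 5 → 6 → 7 → 8 → 9 → 10 → 11 → 12 → 13 → 14 → 15 → 16 → 17 → 18 → 19 → 20 → 21

Answer: 21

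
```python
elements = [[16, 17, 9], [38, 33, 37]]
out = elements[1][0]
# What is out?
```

Trace:
`elements = [[16, 17, 9], [38, 33, 37]]` → elements = [[16, 17, 9], [38, 33, 37]]
`out = elements[1][0]` → out = 38
So out = 38

Answer: 38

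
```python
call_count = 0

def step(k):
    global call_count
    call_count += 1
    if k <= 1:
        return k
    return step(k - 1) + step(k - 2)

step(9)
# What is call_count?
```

Calls(k) = 1 + Calls(k-1) + Calls(k-2); Calls(0)=Calls(1)=1. For k=9 this gives 109.

Answer: 109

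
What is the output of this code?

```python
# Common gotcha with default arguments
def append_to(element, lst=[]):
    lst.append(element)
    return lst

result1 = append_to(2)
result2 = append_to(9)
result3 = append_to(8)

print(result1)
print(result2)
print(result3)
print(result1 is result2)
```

Key concept: mutable default argument gotcha.
Step by step:
`result1 = append_to(2)` → result1 = [2]
`result2 = append_to(9)` → result1 = [2, 9] (same object as result2); result2 = [2, 9] (same object as result1)
`result3 = append_to(8)` → result1 = [2, 9, 8] (same object as result2, result3); result2 = [2, 9, 8] (same object as result1, result3); result3 = [2, 9, 8] (same object as result1, result2)
`print(result1)` → prints [2, 9, 8]
`print(result2)` → prints [2, 9, 8]
`print(result3)` → prints [2, 9, 8]
`print(result1 is result2)` → prints True

Answer:
[2, 9, 8]
[2, 9, 8]
[2, 9, 8]
True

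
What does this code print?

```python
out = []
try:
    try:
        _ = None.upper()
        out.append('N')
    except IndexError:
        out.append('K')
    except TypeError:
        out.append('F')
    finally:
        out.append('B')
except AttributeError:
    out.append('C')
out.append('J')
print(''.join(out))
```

Execution trace: 'B' (inner finally) → 'C' (outer except AttributeError) → 'J' (after the try/except). Output: BCJ

Answer: BCJ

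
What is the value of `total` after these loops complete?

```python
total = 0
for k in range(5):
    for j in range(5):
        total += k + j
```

Sum of all k+j for k,j in 5x5
`total` takes the values: 0 → 1 → 3 → 6 → 10 → 11 → 13 → 16 → 20 → 25 → 27 → 30 → 34 → 39 → 45 → 48 → 52 → 57 → 63 → 70 → 74 → 79 → 85 → 92 → 100

Answer: 100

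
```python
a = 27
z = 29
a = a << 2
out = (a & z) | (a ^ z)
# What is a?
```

Trace:
`a = 27` → a = 27
`z = 29` → z = 29
`a = a << 2` → a = 108
`out = (a & z) | (a ^ z)` → out = 125
So a = 108

Answer: 108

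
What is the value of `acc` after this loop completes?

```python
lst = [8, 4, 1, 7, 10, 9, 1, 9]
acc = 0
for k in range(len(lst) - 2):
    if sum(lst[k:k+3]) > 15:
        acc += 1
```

Count windows with sum > 15
`acc` takes the values: 0 → 1 → 2 → 3 → 4

Answer: 4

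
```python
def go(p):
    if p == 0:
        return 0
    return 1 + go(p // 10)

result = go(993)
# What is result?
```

Count of digits of 993: 3

Answer: 3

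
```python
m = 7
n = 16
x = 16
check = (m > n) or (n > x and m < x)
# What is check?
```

Trace:
`m = 7` → m = 7
`n = 16` → n = 16
`x = 16` → x = 16
`check = (m > n) or (n > x and m < x)` → check = False
So check = False

Answer: False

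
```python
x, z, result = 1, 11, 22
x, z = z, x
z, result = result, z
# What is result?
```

Trace:
`x, z, result = 1, 11, 22` → x = 1; z = 11; result = 22
`x, z = z, x` → x = 11; z = 1
`z, result = result, z` → z = 22; result = 1
So result = 1

Answer: 1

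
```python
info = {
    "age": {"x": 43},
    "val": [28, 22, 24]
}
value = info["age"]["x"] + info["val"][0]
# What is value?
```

Trace:
`info = { ...` → info = {'age': {'x': 43}, 'val': [28, 22, 24]}
`value = info["age"]["x"] + info["val"][0]` → value = 71
So value = 71

Answer: 71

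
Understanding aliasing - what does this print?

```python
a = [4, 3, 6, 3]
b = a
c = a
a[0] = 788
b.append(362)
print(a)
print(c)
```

Key concept: multiple aliases.
Step by step:
`a = [4, 3, 6, 3]` → a = [4, 3, 6, 3]
`b = a` → b = [4, 3, 6, 3] (same object as a)
`c = a` → c = [4, 3, 6, 3] (same object as a, b)
`a[0] = 788` → a = [788, 3, 6, 3] (same object as b, c); b = [788, 3, 6, 3] (same object as a, c); c = [788, 3, 6, 3] (same object as a, b)
`b.append(362)` → a = [788, 3, 6, 3, 362] (same object as b, c); b = [788, 3, 6, 3, 362] (same object as a, c); c = [788, 3, 6, 3, 362] (same object as a, b)
`print(a)` → prints [788, 3, 6, 3, 362]
`print(c)` → prints [788, 3, 6, 3, 362]

Answer:
[788, 3, 6, 3, 362]
[788, 3, 6, 3, 362]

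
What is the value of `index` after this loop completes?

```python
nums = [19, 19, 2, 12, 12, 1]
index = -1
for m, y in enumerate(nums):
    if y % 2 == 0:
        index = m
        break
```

First even number index in [19, 19, 2, 12, 12, 1]
`index` takes the values: -1 → 2

Answer: 2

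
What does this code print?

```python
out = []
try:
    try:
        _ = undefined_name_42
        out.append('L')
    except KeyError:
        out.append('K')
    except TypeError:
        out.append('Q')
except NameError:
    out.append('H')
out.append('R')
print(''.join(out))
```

Execution trace: 'H' (outer except NameError) → 'R' (after the try/except). Output: HR

Answer: HR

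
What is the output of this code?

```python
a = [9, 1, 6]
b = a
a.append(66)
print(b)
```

Key concept: basic list aliasing.
Step by step:
`a = [9, 1, 6]` → a = [9, 1, 6]
`b = a` → b = [9, 1, 6] (same object as a)
`a.append(66)` → a = [9, 1, 6, 66] (same object as b); b = [9, 1, 6, 66] (same object as a)
`print(b)` → prints [9, 1, 6, 66]

Answer: [9, 1, 6, 66]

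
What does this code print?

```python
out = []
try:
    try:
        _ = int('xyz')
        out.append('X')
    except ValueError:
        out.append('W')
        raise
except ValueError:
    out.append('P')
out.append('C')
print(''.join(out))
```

Execution trace: 'W' (inner except ValueError) → 'P' (outer except ValueError) → 'C' (after the try/except). Output: WPC

Answer: WPC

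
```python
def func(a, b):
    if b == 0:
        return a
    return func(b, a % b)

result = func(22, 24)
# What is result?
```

func(22, 24) -> func(24, 22) -> func(22, 2) -> func(2, 0) -> 2

Answer: 2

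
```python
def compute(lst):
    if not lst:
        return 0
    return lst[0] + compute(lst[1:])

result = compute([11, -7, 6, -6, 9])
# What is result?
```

11 + (-7) + 6 + (-6) + 9 + 0 = 13

Answer: 13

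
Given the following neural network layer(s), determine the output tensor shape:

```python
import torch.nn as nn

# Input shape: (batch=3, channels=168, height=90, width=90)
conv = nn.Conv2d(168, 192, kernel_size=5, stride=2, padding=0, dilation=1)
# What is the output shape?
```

Input: (3, 168, 90, 90) -> Output: (3, 192, 43, 43)

Answer: (3, 192, 43, 43)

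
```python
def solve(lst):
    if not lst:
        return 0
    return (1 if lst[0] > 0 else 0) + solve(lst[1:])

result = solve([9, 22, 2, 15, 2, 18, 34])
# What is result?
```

Count of positive elements in [9, 22, 2, 15, 2, 18, 34] = 7

Answer: 7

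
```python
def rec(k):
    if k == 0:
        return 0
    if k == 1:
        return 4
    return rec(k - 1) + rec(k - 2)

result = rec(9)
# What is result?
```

Build up from base cases: rec(0)=0, rec(1)=4, rec(2)=4, rec(3)=8, rec(4)=12, rec(5)=20, rec(6)=32, ..., rec(9)=136

Answer: 136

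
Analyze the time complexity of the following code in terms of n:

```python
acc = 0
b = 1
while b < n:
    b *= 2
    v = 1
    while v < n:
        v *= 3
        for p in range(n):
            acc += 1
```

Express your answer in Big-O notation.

Each loop level contributes: log n × log n × n. Multiplying the contributions gives O(n log² n).

Answer: O(n log² n)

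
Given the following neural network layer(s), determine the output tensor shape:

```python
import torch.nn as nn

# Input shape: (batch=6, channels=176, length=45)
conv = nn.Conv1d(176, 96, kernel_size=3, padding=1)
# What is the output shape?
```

Input: (6, 176, 45) -> Output: (6, 96, 45)

Answer: (6, 96, 45)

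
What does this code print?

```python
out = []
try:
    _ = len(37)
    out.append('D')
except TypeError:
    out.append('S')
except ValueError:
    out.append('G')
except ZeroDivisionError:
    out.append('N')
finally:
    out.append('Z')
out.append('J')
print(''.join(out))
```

Execution trace: 'S' (except TypeError) → 'Z' (finally) → 'J' (after the try/except). Output: SZJ

Answer: SZJ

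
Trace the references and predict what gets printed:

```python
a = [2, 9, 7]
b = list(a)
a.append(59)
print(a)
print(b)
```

Key concept: list() constructor creates copy.
Step by step:
`a = [2, 9, 7]` → a = [2, 9, 7]
`b = list(a)` → b = [2, 9, 7]
`a.append(59)` → a = [2, 9, 7, 59]
`print(a)` → prints [2, 9, 7, 59]
`print(b)` → prints [2, 9, 7]

Answer:
[2, 9, 7, 59]
[2, 9, 7]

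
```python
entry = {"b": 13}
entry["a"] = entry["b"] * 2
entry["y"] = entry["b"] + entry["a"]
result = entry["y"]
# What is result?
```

Trace:
`entry = {"b": 13}` → entry = {'b': 13}
`entry["a"] = entry["b"] * 2` → entry = {'b': 13, 'a': 26}
`entry["y"] = entry["b"] + entry["a"]` → entry = {'b': 13, 'a': 26, 'y': 39}
`result = entry["y"]` → result = 39
So result = 39

Answer: 39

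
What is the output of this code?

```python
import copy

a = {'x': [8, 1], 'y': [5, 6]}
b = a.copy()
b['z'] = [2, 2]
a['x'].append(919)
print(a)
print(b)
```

Key concept: shallow copy of dict with mutable values.
Step by step:
`a = {'x': [8, 1], 'y': [5, 6]}` → a = {'x': [8, 1], 'y': [5, 6]}
`b = a.copy()` → b = {'x': [8, 1], 'y': [5, 6]}
`b['z'] = [2, 2]` → b = {'x': [8, 1], 'y': [5, 6], 'z': [2, 2]}
`a['x'].append(919)` → a = {'x': [8, 1, 919], 'y': [5, 6]}; b = {'x': [8, 1, 919], 'y': [5, 6], 'z': [2, 2]}
`print(a)` → prints {'x': [8, 1, 919], 'y': [5, 6]}
`print(b)` → prints {'x': [8, 1, 919], 'y': [5, 6], 'z': [2, 2]}

Answer:
{'x': [8, 1, 919], 'y': [5, 6]}
{'x': [8, 1, 919], 'y': [5, 6], 'z': [2, 2]}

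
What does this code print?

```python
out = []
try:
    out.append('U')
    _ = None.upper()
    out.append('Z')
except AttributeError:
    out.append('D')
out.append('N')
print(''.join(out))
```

Execution trace: 'U' (try body) → 'D' (except AttributeError) → 'N' (after the try/except). Output: UDN

Answer: UDN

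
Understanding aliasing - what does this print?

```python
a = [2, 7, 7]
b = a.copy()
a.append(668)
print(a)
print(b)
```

Key concept: list.copy() creates independent copy.
Step by step:
`a = [2, 7, 7]` → a = [2, 7, 7]
`b = a.copy()` → b = [2, 7, 7]
`a.append(668)` → a = [2, 7, 7, 668]
`print(a)` → prints [2, 7, 7, 668]
`print(b)` → prints [2, 7, 7]

Answer:
[2, 7, 7, 668]
[2, 7, 7]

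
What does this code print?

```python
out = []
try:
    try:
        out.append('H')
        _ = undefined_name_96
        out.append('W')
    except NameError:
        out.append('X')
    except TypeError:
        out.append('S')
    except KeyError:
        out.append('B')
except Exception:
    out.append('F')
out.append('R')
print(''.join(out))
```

Execution trace: 'H' (inner try body) → 'X' (inner except NameError) → 'R' (after the try/except). Output: HXR

Answer: HXR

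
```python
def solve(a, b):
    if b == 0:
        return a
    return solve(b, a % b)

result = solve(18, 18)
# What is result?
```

solve(18, 18) -> solve(18, 0) -> 18

Answer: 18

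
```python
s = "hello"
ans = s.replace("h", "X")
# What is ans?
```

Trace:
`s = "hello"` → s = 'hello'
`ans = s.replace("h", "X")` → ans = 'Xello'
So ans = 'Xello'

Answer: 'Xello'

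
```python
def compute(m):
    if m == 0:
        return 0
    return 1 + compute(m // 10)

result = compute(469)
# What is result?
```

Count of digits of 469: 3

Answer: 3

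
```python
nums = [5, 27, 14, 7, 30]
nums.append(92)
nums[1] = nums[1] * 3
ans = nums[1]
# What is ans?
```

Trace:
`nums = [5, 27, 14, 7, 30]` → nums = [5, 27, 14, 7, 30]
`nums.append(92)` → nums = [5, 27, 14, 7, 30, 92]
`nums[1] = nums[1] * 3` → nums = [5, 81, 14, 7, 30, 92]
`ans = nums[1]` → ans = 81
So ans = 81

Answer: 81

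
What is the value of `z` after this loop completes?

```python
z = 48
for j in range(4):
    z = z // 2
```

Halve 4 times: 48 // 2^4 = 3
`z` takes the values: 48 → 24 → 12 → 6 → 3

Answer: 3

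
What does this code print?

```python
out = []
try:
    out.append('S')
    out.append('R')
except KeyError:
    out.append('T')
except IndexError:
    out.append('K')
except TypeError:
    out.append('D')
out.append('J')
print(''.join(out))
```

Execution trace: 'S' (try body) → 'R' (try body, no exception) → 'J' (after the try/except). Output: SRJ

Answer: SRJ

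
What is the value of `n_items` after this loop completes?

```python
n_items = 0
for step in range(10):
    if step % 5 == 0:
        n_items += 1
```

Count numbers divisible by 5 in range(10)
`n_items` takes the values: 0 → 1 → 2

Answer: 2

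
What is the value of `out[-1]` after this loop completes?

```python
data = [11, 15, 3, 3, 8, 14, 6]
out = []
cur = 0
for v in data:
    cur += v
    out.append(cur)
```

Cumulative sum ends at 60
`out` takes the values: [] → [11] → [11, 26] → [11, 26, 29] → [11, 26, 29, 32] → [11, 26, 29, 32, 40] → [11, 26, 29, 32, 40, 54] → [11, 26, 29, 32, 40, 54, 60]
So `out[-1]` = 60

Answer: 60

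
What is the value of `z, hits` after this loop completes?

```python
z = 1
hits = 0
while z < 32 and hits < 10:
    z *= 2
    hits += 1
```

Double until >= 32 or 10 iterations
`z, hits` takes the values: (1, 0) → (2, 0) → (2, 1) → (4, 1) → (4, 2) → (8, 2) → (8, 3) → (16, 3) → (16, 4) → (32, 4) → (32, 5)

Answer: 32, 5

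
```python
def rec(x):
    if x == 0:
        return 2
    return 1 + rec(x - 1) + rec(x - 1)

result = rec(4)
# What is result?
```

rec(x) = 1 + 2·rec(x-1), rec(0)=2. Closed form: (2+1)·2^4 - 1 = 47.

Answer: 47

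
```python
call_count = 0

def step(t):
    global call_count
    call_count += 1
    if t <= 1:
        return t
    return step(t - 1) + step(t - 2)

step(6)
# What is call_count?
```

Calls(t) = 1 + Calls(t-1) + Calls(t-2); Calls(0)=Calls(1)=1. For t=6 this gives 25.

Answer: 25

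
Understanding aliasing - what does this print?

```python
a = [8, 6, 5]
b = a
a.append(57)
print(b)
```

Key concept: basic list aliasing.
Step by step:
`a = [8, 6, 5]` → a = [8, 6, 5]
`b = a` → b = [8, 6, 5] (same object as a)
`a.append(57)` → a = [8, 6, 5, 57] (same object as b); b = [8, 6, 5, 57] (same object as a)
`print(b)` → prints [8, 6, 5, 57]

Answer: [8, 6, 5, 57]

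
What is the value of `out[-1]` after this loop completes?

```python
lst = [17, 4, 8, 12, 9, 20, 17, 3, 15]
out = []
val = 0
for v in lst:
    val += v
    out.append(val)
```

Cumulative sum ends at 105
`out` takes the values: [] → [17] → [17, 21] → [17, 21, 29] → [17, 21, 29, 41] → [17, 21, 29, 41, 50] → [17, 21, 29, 41, 50, 70] → [17, 21, 29, 41, 50, 70, 87] → [17, 21, 29, 41, 50, 70, 87, 90] → [17, 21, 29, 41, 50, 70, 87, 90, 105]
So `out[-1]` = 105

Answer: 105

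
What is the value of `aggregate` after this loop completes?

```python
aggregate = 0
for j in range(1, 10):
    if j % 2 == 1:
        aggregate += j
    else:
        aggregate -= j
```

Add odd, subtract even
`aggregate` takes the values: 0 → 1 → -1 → 2 → -2 → 3 → -3 → 4 → -4 → 5

Answer: 5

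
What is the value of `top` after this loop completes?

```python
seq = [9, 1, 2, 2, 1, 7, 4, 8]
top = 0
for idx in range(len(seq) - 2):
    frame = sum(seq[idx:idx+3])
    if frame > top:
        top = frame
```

Max sum of 3-element window in [9, 1, 2, 2, 1, 7, 4, 8]
`top` takes the values: 0 → 12 → 19

Answer: 19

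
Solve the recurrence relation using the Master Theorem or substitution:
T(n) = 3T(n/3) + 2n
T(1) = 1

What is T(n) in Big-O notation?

By Master Theorem: a=3, b=3, f(n)=2n. Since log_3(3) = 1 and f(n) = Θ(n^1), Case 2 applies. T(n) = O(n log n).

Answer: O(n log n)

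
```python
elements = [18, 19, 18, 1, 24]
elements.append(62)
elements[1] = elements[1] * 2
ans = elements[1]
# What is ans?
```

Trace:
`elements = [18, 19, 18, 1, 24]` → elements = [18, 19, 18, 1, 24]
`elements.append(62)` → elements = [18, 19, 18, 1, 24, 62]
`elements[1] = elements[1] * 2` → elements = [18, 38, 18, 1, 24, 62]
`ans = elements[1]` → ans = 38
So ans = 38

Answer: 38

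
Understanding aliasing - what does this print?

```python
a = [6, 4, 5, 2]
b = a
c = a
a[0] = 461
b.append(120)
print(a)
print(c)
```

Key concept: multiple aliases.
Step by step:
`a = [6, 4, 5, 2]` → a = [6, 4, 5, 2]
`b = a` → b = [6, 4, 5, 2] (same object as a)
`c = a` → c = [6, 4, 5, 2] (same object as a, b)
`a[0] = 461` → a = [461, 4, 5, 2] (same object as b, c); b = [461, 4, 5, 2] (same object as a, c); c = [461, 4, 5, 2] (same object as a, b)
`b.append(120)` → a = [461, 4, 5, 2, 120] (same object as b, c); b = [461, 4, 5, 2, 120] (same object as a, c); c = [461, 4, 5, 2, 120] (same object as a, b)
`print(a)` → prints [461, 4, 5, 2, 120]
`print(c)` → prints [461, 4, 5, 2, 120]

Answer:
[461, 4, 5, 2, 120]
[461, 4, 5, 2, 120]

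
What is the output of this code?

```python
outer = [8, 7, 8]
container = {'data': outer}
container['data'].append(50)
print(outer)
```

Key concept: dict holds reference to list.
Step by step:
`outer = [8, 7, 8]` → outer = [8, 7, 8]
`container = {'data': outer}` → container = {'data': [8, 7, 8]}
`container['data'].append(50)` → outer = [8, 7, 8, 50]; container = {'data': [8, 7, 8, 50]}
`print(outer)` → prints [8, 7, 8, 50]

Answer: [8, 7, 8, 50]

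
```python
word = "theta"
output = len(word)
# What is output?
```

Trace:
`word = "theta"` → word = 'theta'
`output = len(word)` → output = 5
So output = 5

Answer: 5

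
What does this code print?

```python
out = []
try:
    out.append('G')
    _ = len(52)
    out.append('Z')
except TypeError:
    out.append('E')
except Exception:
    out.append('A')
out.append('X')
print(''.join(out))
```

Execution trace: 'G' (try body) → 'E' (except TypeError) → 'X' (after the try/except). Output: GEX

Answer: GEX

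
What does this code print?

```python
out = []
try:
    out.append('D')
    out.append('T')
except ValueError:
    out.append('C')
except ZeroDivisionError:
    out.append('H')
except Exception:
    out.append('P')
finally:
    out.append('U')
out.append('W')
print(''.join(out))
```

Execution trace: 'D' (try body) → 'T' (try body, no exception) → 'U' (finally) → 'W' (after the try/except). Output: DTUW

Answer: DTUW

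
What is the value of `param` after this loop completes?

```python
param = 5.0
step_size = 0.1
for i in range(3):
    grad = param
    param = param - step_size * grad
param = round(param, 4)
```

Gradient descent: w = 5.0 * (1 - 0.1)^3
`param` takes the values: 5.0 → 4.5 → 4.05 → 3.645

Answer: 3.645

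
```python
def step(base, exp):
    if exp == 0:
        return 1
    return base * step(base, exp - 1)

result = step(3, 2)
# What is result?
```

step(3, 2) = 3 * 3 = 9

Answer: 9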